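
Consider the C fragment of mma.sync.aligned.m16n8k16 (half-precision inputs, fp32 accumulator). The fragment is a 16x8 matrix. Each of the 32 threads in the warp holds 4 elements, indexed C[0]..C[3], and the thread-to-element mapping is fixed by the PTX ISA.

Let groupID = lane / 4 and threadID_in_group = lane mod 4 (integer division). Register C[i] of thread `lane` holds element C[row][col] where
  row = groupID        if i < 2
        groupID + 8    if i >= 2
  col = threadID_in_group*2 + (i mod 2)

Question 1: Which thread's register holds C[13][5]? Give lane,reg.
r=13⇒gr=5,Rb=1  c=5⇒th=2,odd=1
L=5*4+2=22  i=1*2+1=3

22,3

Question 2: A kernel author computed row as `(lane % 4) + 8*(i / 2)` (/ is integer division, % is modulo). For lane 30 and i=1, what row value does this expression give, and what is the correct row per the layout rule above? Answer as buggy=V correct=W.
`(lane % 4) + 8*(i / 2)`[30,1]->2
lane 30->30/4=7, 30 mod 4=2
i=1  r:7+0->7  c:2·2+1->5
row: 2 vs 7

buggy=2 correct=7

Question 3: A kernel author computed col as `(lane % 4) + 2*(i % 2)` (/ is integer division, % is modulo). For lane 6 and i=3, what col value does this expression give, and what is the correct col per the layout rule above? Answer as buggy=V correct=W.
`(lane % 4) + 2*(i % 2)`[6,3]⇒4
L=6⇒gr=6>>2=1, th=6&3=2
[3]⇒row 1+8=9  col 2·2+1=5
col: 4 vs 5

buggy=4 correct=5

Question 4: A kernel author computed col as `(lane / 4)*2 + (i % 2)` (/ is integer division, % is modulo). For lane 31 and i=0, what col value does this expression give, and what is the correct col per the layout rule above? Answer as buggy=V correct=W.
`(lane / 4)*2 + (i % 2)`[31,0]=>14
L=31=>grp=31>>2=7, tig=31&3=3
[0]=>row 7+0=7  col 3·2+0=6
col: 14 vs 6

buggy=14 correct=6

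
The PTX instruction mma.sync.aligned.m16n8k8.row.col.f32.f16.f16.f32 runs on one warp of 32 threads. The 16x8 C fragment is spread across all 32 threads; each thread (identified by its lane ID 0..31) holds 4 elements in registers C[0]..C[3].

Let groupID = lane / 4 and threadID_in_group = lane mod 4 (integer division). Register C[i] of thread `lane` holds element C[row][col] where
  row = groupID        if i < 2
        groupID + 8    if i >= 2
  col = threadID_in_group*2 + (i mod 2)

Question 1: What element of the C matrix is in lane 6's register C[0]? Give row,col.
L=6->gid=6>>2=1, tid=6&3=2
[0]->row 1+0=1  col 2·2+0=4

1,4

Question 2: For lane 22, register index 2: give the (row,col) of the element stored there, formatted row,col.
lane 22->22/4=5, 22 mod 4=2
i=2  r:5+8->13  c:2·2+0->4

13,4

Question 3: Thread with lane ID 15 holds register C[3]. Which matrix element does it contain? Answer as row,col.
11,7

lane 15: gid=3 (15/4), tid=3 (15%4)
i=3: r=3+8=11, c=3*2+1=7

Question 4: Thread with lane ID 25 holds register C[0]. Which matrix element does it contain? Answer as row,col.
25: g=6,t=1
[0] (6+0,1*2+0) = (6,2)

6,2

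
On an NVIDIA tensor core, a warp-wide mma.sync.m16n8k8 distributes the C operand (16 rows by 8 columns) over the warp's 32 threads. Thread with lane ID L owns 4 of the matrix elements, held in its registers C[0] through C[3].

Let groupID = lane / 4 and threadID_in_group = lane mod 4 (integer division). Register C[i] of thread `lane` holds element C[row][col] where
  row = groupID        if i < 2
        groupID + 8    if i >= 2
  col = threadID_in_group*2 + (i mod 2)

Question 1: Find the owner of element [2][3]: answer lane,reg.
r=2⇒gr=2,Rb=0  c=3⇒th=1,odd=1
L=2*4+1=9  i=0*2+1=1

9,1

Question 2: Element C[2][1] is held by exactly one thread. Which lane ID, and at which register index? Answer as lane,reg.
r=2⇒gr=2,Rb=0  c=1⇒th=0,odd=1
L=2*4+0=8  i=0*2+1=1

8,1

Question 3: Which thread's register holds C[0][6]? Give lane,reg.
r: 0->gid=0,r8=0  c: 6->tid=3,i&1=0
L=0*4+3=3  i=0*2+0=0

3,0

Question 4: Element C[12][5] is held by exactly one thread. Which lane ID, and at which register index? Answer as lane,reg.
18,3

r=12⇒gr=4,Rb=1  c=5⇒th=2,odd=1
L=4*4+2=18  i=1*2+1=3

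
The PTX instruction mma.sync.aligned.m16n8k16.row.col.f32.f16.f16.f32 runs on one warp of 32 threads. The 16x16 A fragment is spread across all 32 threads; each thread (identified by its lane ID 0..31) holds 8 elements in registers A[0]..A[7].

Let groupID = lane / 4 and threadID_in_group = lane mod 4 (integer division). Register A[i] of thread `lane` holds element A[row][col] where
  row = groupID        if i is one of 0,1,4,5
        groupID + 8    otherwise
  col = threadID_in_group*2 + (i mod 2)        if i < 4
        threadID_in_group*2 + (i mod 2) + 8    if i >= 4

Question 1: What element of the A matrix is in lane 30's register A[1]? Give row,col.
7,5

L=30⇒gr=30>>2=7, th=30&3=2
[1]⇒row 7+0=7  col 2·2+1+0=5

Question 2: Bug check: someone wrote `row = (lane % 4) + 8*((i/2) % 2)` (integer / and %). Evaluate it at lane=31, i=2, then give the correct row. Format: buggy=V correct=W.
buggy=11 correct=15

`(lane % 4) + 8*((i/2) % 2)`[31,2]->11
L=31->g=31>>2=7, t=31&3=3
[2]->row 7+8=15  col 3·2+0+0=6
row: 11 vs 15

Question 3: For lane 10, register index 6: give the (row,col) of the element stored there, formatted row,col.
lane 10: gr=2 (10/4), th=2 (10%4)
i=6: r=2+8=10, c=2*2+0+8=12

10,12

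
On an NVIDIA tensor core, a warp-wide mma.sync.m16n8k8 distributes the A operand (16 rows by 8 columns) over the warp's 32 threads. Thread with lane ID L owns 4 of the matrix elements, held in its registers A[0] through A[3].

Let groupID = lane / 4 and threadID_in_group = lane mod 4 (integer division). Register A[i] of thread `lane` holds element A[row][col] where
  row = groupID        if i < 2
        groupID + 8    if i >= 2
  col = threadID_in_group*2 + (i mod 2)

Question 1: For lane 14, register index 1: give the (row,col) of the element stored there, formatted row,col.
L=14->g=14>>2=3, t=14&3=2
[1]->row 3+0=3  col 2·2+1=5

3,5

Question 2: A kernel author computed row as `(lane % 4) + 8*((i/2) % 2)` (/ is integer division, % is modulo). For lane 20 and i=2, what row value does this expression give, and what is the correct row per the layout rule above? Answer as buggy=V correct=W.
`(lane % 4) + 8*((i/2) % 2)`[20,2]=>8
20: grp=5,tig=0
[2] (5+8,0*2+0) = (13,0)
row: 8 vs 13

buggy=8 correct=13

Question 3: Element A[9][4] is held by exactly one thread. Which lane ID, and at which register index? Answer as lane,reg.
6,2

r: 9->gid=1,r8=1  c: 4->tid=2,i&1=0
L=1*4+2=6  i=1*2+0=2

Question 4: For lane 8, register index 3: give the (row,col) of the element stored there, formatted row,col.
10,1

L=8⇒gr=8>>2=2, th=8&3=0
[3]⇒row 2+8=10  col 0·2+1=1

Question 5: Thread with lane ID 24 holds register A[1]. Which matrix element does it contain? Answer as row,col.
lane 24: gid=6 (24/4), tid=0 (24%4)
i=1: r=6+0=6, c=0*2+1=1

6,1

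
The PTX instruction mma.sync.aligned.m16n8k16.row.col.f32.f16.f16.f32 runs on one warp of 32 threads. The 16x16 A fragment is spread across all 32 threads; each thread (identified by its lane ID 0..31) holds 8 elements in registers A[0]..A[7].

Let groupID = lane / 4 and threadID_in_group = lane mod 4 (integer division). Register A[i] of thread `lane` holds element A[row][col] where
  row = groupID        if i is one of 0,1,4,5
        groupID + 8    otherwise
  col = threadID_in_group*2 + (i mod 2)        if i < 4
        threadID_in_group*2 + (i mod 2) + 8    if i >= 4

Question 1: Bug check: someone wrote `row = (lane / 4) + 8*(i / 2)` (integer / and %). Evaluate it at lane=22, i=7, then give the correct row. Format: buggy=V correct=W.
`(lane / 4) + 8*(i / 2)`[22,7]->29
lane 22->22/4=5, 22 mod 4=2
i=7  r:5+8->13  c:2·2+1+8->13
row: 29 vs 13

buggy=29 correct=13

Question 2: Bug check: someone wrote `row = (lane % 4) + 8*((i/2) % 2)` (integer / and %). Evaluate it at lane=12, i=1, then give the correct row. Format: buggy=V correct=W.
buggy=0 correct=3

`(lane % 4) + 8*((i/2) % 2)`[12,1]->0
L=12->g=12>>2=3, t=12&3=0
[1]->row 3+0=3  col 0·2+1+0=1
row: 0 vs 3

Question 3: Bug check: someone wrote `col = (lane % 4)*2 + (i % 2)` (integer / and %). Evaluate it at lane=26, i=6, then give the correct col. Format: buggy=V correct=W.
buggy=4 correct=12

`(lane % 4)*2 + (i % 2)`[26,6]=>4
L=26=>grp=26>>2=6, tig=26&3=2
[6]=>row 6+8=14  col 2·2+0+8=12
col: 4 vs 12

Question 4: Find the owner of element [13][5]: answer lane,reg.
22,3

r: 13->gid=5,r8=1  c: 5->c8=0,tid=2,i&1=1
L=5*4+2=22  i=0*4+1*2+1=3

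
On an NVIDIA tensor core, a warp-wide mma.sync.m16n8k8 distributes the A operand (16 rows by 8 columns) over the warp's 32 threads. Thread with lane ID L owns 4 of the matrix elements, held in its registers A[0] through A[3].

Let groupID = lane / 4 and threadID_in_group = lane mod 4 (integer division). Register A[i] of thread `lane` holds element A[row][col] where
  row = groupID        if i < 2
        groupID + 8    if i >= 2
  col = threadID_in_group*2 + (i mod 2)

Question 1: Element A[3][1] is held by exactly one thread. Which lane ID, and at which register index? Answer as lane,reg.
r: 3->gid=3,r8=0  c: 1->tid=0,i&1=1
L=3*4+0=12  i=0*2+1=1

12,1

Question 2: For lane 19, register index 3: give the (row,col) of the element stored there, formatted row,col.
12,7

lane 19: gr=4 (19/4), th=3 (19%4)
i=3: r=4+8=12, c=3*2+1=7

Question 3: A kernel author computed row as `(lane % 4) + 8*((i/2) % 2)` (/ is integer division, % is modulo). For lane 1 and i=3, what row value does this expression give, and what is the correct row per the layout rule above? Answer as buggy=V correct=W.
buggy=9 correct=8

`(lane % 4) + 8*((i/2) % 2)`[1,3]⇒9
lane 1: gr=0 (1/4), th=1 (1%4)
i=3: r=0+8=8, c=1*2+1=3
row: 9 vs 8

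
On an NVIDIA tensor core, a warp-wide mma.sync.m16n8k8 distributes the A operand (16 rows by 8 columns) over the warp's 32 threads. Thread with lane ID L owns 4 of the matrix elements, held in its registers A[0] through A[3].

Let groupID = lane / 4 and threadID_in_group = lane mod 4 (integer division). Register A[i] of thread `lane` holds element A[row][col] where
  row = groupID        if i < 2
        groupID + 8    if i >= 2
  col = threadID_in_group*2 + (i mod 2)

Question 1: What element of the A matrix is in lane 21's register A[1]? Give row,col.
5,3

lane 21: gr=5 (21/4), th=1 (21%4)
i=1: r=5+0=5, c=1*2+1=3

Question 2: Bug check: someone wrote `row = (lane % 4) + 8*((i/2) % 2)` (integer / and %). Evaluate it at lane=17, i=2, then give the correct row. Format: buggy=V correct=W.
`(lane % 4) + 8*((i/2) % 2)`[17,2]->9
lane 17->17/4=4, 17 mod 4=1
i=2  r:4+8->12  c:2·1+0->2
row: 9 vs 12

buggy=9 correct=12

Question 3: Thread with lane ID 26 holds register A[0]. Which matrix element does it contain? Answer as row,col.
lane 26: grp=6 (26/4), tig=2 (26%4)
i=0: r=6+0=6, c=2*2+0=4

6,4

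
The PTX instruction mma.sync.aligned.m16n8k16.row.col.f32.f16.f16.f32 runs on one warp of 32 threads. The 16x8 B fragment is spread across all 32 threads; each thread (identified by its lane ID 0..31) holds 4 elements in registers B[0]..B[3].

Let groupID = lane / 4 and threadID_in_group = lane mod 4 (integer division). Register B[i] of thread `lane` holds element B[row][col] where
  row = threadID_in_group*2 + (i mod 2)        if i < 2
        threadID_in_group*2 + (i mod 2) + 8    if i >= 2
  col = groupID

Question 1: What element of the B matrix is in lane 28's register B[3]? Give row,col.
9,7

L=28->g=28>>2=7, t=28&3=0
[3]->row 0·2+1+8=9  col g=7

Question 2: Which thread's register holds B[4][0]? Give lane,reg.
2,0

c: 0->gid=0  r: 4->r8=0,tid=2,i&1=0
L=0*4+2=2  i=0*2+0=0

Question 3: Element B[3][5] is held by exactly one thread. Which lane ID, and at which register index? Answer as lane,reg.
21,1

c=5→G=5  r=3→rhi=0,T=1,p=1
L=5*4+1=21  i=0*2+1=1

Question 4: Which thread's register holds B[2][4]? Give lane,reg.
c:4=>grp=4  r:2=>rB=0,tig=1,lo=0
L=4*4+1=17  i=0*2+0=0

17,0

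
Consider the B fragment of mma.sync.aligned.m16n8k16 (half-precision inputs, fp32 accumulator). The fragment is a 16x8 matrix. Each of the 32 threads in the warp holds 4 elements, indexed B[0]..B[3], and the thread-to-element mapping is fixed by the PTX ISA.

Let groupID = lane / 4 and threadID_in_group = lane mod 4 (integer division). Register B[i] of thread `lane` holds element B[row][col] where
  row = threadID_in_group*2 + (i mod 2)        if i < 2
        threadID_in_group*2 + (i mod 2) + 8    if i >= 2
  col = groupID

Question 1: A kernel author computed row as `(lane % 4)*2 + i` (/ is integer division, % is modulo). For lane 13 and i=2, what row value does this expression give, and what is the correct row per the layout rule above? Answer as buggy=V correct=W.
buggy=4 correct=10

`(lane % 4)*2 + i`[13,2]⇒4
L=13⇒gr=13>>2=3, th=13&3=1
[2]⇒row 1·2+0+8=10  col gr=3
row: 4 vs 10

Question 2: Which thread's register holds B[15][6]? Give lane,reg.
c=6->g=6  r=15->rb=1,t=3,b0=1
L=6*4+3=27  i=1*2+1=3

27,3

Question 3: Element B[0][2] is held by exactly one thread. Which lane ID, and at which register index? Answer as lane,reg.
8,0

c=2⇒gr=2  r=0⇒Rb=0,th=0,odd=0
L=2*4+0=8  i=0*2+0=0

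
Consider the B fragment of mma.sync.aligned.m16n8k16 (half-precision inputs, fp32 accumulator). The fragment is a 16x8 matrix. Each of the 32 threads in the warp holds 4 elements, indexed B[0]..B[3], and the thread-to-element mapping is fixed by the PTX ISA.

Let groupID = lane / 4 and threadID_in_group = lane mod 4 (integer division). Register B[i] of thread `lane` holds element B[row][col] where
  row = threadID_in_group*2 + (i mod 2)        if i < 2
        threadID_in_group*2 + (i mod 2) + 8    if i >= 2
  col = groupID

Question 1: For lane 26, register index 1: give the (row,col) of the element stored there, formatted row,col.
5,6

lane 26: grp=6 (26/4), tig=2 (26%4)
i=1: r=2*2+1+0=5, c=grp=6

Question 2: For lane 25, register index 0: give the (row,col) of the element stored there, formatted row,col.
lane 25->25/4=6, 25 mod 4=1
i=0  r:2·1+0+0->2  c:6

2,6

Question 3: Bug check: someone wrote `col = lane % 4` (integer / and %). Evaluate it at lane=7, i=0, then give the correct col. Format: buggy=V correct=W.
buggy=3 correct=1

`lane % 4`[7,0]→3
lane 7→7/4=1, 7 mod 4=3
i=0  r:2·3+0+0→6  c:1
col: 3 vs 1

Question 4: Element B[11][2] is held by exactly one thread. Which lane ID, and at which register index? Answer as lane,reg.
c: 2->gid=2  r: 11->r8=1,tid=1,i&1=1
L=2*4+1=9  i=1*2+1=3

9,3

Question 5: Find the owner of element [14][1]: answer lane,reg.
c=1→G=1  r=14→rhi=1,T=3,p=0
L=1*4+3=7  i=1*2+0=2

7,2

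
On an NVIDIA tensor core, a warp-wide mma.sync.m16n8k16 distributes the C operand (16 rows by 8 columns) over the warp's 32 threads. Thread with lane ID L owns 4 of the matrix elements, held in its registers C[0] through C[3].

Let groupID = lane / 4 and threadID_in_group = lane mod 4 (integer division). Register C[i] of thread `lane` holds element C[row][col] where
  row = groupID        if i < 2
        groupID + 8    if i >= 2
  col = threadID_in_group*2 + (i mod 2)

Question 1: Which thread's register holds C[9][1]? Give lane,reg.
4,3

r:9=>grp=1,rB=1  c:1=>tig=0,lo=1
L=1*4+0=4  i=1*2+1=3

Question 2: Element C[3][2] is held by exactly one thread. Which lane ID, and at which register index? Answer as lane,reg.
13,0

r=3->g=3,rb=0  c=2->t=1,b0=0
L=3*4+1=13  i=0*2+0=0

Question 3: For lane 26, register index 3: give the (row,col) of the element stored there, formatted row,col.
lane 26=>26/4=6, 26 mod 4=2
i=3  r:6+8=>14  c:2·2+1=>5

14,5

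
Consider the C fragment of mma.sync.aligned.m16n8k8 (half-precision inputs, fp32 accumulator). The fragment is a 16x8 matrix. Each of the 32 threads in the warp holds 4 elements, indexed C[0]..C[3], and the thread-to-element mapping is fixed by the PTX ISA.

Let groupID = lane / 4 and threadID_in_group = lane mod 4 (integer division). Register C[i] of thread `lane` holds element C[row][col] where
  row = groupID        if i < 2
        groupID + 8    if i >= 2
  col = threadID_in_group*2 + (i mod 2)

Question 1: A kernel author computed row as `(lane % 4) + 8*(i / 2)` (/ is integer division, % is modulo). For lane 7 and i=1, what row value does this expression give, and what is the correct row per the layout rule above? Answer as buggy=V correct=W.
`(lane % 4) + 8*(i / 2)`[7,1]->3
lane 7->7/4=1, 7 mod 4=3
i=1  r:1+0->1  c:2·3+1->7
row: 3 vs 1

buggy=3 correct=1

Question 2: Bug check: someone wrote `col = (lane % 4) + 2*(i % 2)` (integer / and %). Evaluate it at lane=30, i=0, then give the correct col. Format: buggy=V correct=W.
buggy=2 correct=4

`(lane % 4) + 2*(i % 2)`[30,0]=>2
lane 30: grp=7 (30/4), tig=2 (30%4)
i=0: r=7+0=7, c=2*2+0=4
col: 2 vs 4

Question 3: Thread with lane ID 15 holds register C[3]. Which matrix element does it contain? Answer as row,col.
11,7

L=15→G=15>>2=3, T=15&3=3
[3]→row 3+8=11  col 3·2+1=7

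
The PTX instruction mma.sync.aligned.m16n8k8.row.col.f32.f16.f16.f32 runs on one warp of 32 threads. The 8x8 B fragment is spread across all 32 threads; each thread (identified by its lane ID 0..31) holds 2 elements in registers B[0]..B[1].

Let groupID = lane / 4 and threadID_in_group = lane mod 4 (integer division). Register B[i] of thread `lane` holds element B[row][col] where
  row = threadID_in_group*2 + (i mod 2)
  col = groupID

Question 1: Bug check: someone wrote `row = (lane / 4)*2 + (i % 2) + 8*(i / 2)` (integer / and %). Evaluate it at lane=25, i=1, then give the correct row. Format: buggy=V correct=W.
buggy=13 correct=3

`(lane / 4)*2 + (i % 2) + 8*(i / 2)`[25,1]⇒13
25: gr=6,th=1
[1] (1*2+1,6) = (3,6)
row: 13 vs 3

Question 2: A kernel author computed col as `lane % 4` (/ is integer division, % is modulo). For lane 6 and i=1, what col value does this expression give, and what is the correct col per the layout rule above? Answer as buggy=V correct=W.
buggy=2 correct=1

`lane % 4`[6,1]⇒2
lane 6⇒6/4=1, 6 mod 4=2
i=1  r:2·2+1⇒5  c:1
col: 2 vs 1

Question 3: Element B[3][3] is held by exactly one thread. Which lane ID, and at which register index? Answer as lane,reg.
c:3=>grp=3  r:3=>tig=1,lo=1
L=3*4+1=13  i=1=1

13,1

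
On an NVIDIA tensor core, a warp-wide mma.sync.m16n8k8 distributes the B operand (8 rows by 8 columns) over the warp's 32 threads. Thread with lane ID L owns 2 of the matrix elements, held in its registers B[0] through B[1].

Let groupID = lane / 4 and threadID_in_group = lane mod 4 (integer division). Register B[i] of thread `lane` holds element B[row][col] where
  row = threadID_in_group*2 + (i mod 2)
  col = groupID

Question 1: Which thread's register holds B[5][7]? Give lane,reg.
30,1

c=7→G=7  r=5→T=2,p=1
L=7*4+2=30  i=1=1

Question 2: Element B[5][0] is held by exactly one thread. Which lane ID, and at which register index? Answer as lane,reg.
c=0→G=0  r=5→T=2,p=1
L=0*4+2=2  i=1=1

2,1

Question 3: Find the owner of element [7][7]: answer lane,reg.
c: 7->gid=7  r: 7->tid=3,i&1=1
L=7*4+3=31  i=1=1

31,1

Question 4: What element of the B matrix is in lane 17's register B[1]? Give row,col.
L=17→G=17>>2=4, T=17&3=1
[1]→row 1·2+1=3  col G=4

3,4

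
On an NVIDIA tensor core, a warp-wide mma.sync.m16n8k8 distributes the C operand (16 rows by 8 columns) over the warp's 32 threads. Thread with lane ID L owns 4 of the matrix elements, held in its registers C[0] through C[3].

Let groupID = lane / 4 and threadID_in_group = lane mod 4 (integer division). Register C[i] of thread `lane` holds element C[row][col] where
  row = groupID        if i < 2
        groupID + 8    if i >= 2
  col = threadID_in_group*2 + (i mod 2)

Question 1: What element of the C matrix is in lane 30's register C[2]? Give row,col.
L=30=>grp=30>>2=7, tig=30&3=2
[2]=>row 7+8=15  col 2·2+0=4

15,4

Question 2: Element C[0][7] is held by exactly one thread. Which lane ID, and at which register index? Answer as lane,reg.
3,1

r: 0->gid=0,r8=0  c: 7->tid=3,i&1=1
L=0*4+3=3  i=0*2+1=1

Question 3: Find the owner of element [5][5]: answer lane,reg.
r=5->g=5,rb=0  c=5->t=2,b0=1
L=5*4+2=22  i=0*2+1=1

22,1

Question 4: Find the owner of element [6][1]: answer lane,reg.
24,1

r:6=>grp=6,rB=0  c:1=>tig=0,lo=1
L=6*4+0=24  i=0*2+1=1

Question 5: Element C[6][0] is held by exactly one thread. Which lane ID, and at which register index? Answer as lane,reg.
24,0

r:6=>grp=6,rB=0  c:0=>tig=0,lo=0
L=6*4+0=24  i=0*2+0=0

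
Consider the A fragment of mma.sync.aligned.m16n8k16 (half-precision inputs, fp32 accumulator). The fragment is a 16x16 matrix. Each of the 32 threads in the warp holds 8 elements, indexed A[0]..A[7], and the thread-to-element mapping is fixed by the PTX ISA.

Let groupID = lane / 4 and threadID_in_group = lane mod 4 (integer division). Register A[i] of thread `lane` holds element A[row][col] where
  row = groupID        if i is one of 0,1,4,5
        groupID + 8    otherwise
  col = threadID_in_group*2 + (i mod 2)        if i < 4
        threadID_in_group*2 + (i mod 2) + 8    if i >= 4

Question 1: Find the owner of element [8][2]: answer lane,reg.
1,2

r=8⇒gr=0,Rb=1  c=2⇒Cb=0,th=1,odd=0
L=0*4+1=1  i=0*4+1*2+0=2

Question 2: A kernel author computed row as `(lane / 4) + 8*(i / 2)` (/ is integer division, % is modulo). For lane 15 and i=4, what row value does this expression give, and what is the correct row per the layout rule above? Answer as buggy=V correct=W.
buggy=19 correct=3

`(lane / 4) + 8*(i / 2)`[15,4]⇒19
L=15⇒gr=15>>2=3, th=15&3=3
[4]⇒row 3+0=3  col 3·2+0+8=14
row: 19 vs 3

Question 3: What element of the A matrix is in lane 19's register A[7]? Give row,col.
12,15

lane 19->19/4=4, 19 mod 4=3
i=7  r:4+8->12  c:2·3+1+8->15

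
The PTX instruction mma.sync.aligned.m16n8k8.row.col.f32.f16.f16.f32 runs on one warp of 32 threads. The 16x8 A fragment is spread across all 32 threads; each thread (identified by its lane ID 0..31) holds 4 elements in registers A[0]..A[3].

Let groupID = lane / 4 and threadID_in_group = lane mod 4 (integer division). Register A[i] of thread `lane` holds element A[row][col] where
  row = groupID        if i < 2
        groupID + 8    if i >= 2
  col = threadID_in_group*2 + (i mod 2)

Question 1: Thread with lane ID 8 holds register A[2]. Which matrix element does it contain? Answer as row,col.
10,0

8: g=2,t=0
[2] (2+8,0*2+0) = (10,0)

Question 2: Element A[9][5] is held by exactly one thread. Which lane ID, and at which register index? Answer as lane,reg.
r:9=>grp=1,rB=1  c:5=>tig=2,lo=1
L=1*4+2=6  i=1*2+1=3

6,3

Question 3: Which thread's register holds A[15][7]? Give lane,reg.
31,3

r=15->g=7,rb=1  c=7->t=3,b0=1
L=7*4+3=31  i=1*2+1=3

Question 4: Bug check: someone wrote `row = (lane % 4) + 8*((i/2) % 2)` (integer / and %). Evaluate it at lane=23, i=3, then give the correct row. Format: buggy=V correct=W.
`(lane % 4) + 8*((i/2) % 2)`[23,3]⇒11
lane 23⇒23/4=5, 23 mod 4=3
i=3  r:5+8⇒13  c:2·3+1⇒7
row: 11 vs 13

buggy=11 correct=13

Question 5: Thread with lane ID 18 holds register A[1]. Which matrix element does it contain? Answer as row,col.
4,5

18: grp=4,tig=2
[1] (4+0,2*2+1) = (4,5)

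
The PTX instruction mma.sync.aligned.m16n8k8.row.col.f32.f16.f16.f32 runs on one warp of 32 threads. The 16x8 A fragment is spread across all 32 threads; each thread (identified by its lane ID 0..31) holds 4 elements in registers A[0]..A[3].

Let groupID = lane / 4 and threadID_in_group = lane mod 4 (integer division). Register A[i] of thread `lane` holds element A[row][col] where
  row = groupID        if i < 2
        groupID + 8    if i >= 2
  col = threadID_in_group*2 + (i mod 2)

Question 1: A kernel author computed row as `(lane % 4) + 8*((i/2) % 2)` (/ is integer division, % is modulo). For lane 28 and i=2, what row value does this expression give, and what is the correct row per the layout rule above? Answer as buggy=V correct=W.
`(lane % 4) + 8*((i/2) % 2)`[28,2]→8
lane 28→28/4=7, 28 mod 4=0
i=2  r:7+8→15  c:2·0+0→0
row: 8 vs 15

buggy=8 correct=15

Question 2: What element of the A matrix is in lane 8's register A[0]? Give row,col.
2,0

lane 8: gid=2 (8/4), tid=0 (8%4)
i=0: r=2+0=2, c=0*2+0=0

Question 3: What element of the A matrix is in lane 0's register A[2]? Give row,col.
0: g=0,t=0
[2] (0+8,0*2+0) = (8,0)

8,0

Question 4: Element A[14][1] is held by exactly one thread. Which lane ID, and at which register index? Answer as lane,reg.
r: 14->gid=6,r8=1  c: 1->tid=0,i&1=1
L=6*4+0=24  i=1*2+1=3

24,3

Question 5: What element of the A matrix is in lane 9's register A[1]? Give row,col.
2,3

9: G=2,T=1
[1] (2+0,1*2+1) = (2,3)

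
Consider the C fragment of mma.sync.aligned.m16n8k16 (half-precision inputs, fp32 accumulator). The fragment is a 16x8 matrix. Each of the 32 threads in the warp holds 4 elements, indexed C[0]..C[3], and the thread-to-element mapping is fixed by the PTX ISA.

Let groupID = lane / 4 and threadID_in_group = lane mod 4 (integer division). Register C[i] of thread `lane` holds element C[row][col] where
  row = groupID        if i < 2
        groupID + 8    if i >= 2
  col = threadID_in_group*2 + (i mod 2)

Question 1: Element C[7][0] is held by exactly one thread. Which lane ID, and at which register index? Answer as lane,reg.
28,0

r:7=>grp=7,rB=0  c:0=>tig=0,lo=0
L=7*4+0=28  i=0*2+0=0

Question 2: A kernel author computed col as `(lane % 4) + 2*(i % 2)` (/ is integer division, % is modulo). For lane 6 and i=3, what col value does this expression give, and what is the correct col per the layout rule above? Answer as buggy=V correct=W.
`(lane % 4) + 2*(i % 2)`[6,3]->4
6: gid=1,tid=2
[3] (1+8,2*2+1) = (9,5)
col: 4 vs 5

buggy=4 correct=5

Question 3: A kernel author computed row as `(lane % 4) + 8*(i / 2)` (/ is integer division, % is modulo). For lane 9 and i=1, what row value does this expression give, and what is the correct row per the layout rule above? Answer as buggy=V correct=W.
buggy=1 correct=2

`(lane % 4) + 8*(i / 2)`[9,1]=>1
9: grp=2,tig=1
[1] (2+0,1*2+1) = (2,3)
row: 1 vs 2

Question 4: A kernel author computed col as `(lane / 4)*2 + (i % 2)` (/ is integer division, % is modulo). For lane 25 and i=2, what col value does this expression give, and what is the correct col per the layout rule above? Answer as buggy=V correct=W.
`(lane / 4)*2 + (i % 2)`[25,2]->12
L=25->gid=25>>2=6, tid=25&3=1
[2]->row 6+8=14  col 1·2+0=2
col: 12 vs 2

buggy=12 correct=2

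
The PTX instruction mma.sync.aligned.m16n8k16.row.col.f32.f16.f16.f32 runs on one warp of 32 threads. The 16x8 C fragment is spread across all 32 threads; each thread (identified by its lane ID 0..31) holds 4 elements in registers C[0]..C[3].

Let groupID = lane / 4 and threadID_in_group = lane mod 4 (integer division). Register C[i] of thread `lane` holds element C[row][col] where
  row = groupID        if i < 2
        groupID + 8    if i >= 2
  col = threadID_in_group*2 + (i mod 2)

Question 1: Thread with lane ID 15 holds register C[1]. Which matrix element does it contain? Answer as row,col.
15: gr=3,th=3
[1] (3+0,3*2+1) = (3,7)

3,7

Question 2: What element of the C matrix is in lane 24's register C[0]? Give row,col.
L=24=>grp=24>>2=6, tig=24&3=0
[0]=>row 6+0=6  col 0·2+0=0

6,0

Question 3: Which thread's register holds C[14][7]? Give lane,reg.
27,3

r:14=>grp=6,rB=1  c:7=>tig=3,lo=1
L=6*4+3=27  i=1*2+1=3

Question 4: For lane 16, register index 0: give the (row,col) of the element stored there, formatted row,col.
4,0

lane 16->16/4=4, 16 mod 4=0
i=0  r:4+0->4  c:2·0+0->0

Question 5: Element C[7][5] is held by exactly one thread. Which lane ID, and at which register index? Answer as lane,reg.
30,1

r=7⇒gr=7,Rb=0  c=5⇒th=2,odd=1
L=7*4+2=30  i=0*2+1=1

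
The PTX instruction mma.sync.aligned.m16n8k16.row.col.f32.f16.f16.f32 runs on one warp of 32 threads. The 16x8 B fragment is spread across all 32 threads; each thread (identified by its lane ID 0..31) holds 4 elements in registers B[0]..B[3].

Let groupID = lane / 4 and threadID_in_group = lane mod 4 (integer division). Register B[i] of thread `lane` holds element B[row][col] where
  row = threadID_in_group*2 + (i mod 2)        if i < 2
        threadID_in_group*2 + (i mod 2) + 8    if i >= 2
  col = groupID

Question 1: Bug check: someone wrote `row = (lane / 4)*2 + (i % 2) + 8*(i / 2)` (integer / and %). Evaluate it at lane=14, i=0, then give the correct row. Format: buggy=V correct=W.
`(lane / 4)*2 + (i % 2) + 8*(i / 2)`[14,0]->6
lane 14: gid=3 (14/4), tid=2 (14%4)
i=0: r=2*2+0+0=4, c=gid=3
row: 6 vs 4

buggy=6 correct=4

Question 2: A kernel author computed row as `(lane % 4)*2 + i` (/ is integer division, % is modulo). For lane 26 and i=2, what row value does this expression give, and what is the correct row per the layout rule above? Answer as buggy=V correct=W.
buggy=6 correct=12

`(lane % 4)*2 + i`[26,2]⇒6
26: gr=6,th=2
[2] (2*2+0+8,6) = (12,6)
row: 6 vs 12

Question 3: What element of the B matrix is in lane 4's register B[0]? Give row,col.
0,1

L=4->gid=4>>2=1, tid=4&3=0
[0]->row 0·2+0+0=0  col gid=1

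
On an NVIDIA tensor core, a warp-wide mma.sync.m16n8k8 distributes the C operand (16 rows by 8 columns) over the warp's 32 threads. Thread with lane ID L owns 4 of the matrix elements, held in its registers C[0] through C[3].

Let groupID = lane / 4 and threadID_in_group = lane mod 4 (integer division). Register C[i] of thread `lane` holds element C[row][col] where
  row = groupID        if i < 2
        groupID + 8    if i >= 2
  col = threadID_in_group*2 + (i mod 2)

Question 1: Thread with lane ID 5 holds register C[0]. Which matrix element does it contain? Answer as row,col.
1,2

5: G=1,T=1
[0] (1+0,1*2+0) = (1,2)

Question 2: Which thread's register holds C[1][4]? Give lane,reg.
6,0

r:1=>grp=1,rB=0  c:4=>tig=2,lo=0
L=1*4+2=6  i=0*2+0=0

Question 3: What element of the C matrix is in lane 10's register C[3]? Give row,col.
lane 10->10/4=2, 10 mod 4=2
i=3  r:2+8->10  c:2·2+1->5

10,5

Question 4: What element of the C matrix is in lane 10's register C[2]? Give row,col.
10,4

L=10->g=10>>2=2, t=10&3=2
[2]->row 2+8=10  col 2·2+0=4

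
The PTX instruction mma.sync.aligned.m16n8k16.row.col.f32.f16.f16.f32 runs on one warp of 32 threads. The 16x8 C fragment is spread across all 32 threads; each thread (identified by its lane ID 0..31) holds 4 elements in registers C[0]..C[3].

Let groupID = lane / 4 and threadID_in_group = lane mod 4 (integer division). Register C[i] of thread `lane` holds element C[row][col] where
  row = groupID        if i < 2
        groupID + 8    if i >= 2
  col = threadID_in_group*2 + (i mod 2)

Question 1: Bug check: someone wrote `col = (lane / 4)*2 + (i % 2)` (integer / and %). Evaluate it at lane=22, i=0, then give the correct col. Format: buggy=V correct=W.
buggy=10 correct=4

`(lane / 4)*2 + (i % 2)`[22,0]→10
lane 22: G=5 (22/4), T=2 (22%4)
i=0: r=5+0=5, c=2*2+0=4
col: 10 vs 4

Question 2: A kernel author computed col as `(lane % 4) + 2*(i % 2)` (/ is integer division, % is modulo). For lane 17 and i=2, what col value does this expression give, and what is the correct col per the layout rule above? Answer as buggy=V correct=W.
`(lane % 4) + 2*(i % 2)`[17,2]=>1
lane 17=>17/4=4, 17 mod 4=1
i=2  r:4+8=>12  c:2·1+0=>2
col: 1 vs 2

buggy=1 correct=2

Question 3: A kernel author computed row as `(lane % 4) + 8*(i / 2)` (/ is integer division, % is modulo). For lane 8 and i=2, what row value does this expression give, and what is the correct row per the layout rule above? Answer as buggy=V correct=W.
buggy=8 correct=10

`(lane % 4) + 8*(i / 2)`[8,2]=>8
L=8=>grp=8>>2=2, tig=8&3=0
[2]=>row 2+8=10  col 0·2+0=0
row: 8 vs 10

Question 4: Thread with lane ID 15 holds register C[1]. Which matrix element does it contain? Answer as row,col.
3,7

lane 15→15/4=3, 15 mod 4=3
i=1  r:3+0→3  c:2·3+1→7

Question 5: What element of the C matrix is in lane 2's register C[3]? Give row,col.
lane 2=>2/4=0, 2 mod 4=2
i=3  r:0+8=>8  c:2·2+1=>5

8,5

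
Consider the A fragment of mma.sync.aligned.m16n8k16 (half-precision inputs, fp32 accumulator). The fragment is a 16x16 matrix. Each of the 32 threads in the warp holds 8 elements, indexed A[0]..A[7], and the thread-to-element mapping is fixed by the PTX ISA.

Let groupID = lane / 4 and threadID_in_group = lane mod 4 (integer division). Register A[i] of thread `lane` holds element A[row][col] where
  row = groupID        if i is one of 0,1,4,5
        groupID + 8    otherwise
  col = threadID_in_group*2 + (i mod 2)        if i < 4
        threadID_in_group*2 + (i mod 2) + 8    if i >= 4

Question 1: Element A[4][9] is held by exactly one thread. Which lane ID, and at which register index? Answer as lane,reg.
16,5

r=4→G=4,rhi=0  c=9→chi=1,T=0,p=1
L=4*4+0=16  i=1*4+0*2+1=5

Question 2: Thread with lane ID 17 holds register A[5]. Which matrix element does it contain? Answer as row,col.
4,11

17: G=4,T=1
[5] (4+0,1*2+1+8) = (4,11)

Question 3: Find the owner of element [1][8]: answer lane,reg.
r=1⇒gr=1,Rb=0  c=8⇒Cb=1,th=0,odd=0
L=1*4+0=4  i=1*4+0*2+0=4

4,4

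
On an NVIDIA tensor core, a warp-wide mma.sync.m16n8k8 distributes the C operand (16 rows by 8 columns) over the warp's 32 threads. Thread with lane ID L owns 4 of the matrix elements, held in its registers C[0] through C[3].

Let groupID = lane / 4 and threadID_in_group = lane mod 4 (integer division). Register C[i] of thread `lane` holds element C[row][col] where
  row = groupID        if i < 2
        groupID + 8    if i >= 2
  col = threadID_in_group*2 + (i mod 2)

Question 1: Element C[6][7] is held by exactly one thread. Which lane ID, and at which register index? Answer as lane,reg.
r=6→G=6,rhi=0  c=7→T=3,p=1
L=6*4+3=27  i=0*2+1=1

27,1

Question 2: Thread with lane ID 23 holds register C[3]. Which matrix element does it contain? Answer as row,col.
lane 23→23/4=5, 23 mod 4=3
i=3  r:5+8→13  c:2·3+1→7

13,7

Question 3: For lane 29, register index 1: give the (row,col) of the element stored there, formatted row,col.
7,3

L=29=>grp=29>>2=7, tig=29&3=1
[1]=>row 7+0=7  col 1·2+1=3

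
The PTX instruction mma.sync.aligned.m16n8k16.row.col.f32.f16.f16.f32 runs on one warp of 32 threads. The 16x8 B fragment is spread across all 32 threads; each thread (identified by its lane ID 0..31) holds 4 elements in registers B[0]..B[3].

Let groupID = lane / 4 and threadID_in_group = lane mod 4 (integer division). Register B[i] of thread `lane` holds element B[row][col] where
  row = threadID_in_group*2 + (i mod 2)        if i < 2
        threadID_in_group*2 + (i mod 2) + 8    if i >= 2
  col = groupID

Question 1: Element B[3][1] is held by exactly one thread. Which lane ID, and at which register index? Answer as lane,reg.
c=1->g=1  r=3->rb=0,t=1,b0=1
L=1*4+1=5  i=0*2+1=1

5,1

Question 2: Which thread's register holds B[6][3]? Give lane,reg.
c: 3->gid=3  r: 6->r8=0,tid=3,i&1=0
L=3*4+3=15  i=0*2+0=0

15,0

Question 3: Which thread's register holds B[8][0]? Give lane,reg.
c=0→G=0  r=8→rhi=1,T=0,p=0
L=0*4+0=0  i=1*2+0=2

0,2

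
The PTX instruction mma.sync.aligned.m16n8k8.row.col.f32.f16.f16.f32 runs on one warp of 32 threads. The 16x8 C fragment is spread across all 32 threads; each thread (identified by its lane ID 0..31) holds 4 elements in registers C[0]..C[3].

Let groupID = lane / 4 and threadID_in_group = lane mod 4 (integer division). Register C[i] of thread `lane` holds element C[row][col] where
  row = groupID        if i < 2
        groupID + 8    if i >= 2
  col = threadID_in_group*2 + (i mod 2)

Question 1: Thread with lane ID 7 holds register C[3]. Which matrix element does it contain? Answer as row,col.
lane 7=>7/4=1, 7 mod 4=3
i=3  r:1+8=>9  c:2·3+1=>7

9,7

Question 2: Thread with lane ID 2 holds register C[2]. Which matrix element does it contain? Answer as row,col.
2: g=0,t=2
[2] (0+8,2*2+0) = (8,4)

8,4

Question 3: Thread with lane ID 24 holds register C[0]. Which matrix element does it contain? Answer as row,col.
lane 24: gr=6 (24/4), th=0 (24%4)
i=0: r=6+0=6, c=0*2+0=0

6,0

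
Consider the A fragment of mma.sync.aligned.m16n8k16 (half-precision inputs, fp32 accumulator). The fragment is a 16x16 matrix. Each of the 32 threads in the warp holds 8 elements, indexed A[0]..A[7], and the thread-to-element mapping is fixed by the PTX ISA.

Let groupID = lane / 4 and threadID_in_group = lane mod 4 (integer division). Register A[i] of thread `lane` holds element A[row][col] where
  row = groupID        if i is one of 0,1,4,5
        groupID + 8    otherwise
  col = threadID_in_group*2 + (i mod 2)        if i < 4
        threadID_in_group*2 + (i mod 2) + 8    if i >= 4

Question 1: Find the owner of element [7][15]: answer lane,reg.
r: 7->gid=7,r8=0  c: 15->c8=1,tid=3,i&1=1
L=7*4+3=31  i=1*4+0*2+1=5

31,5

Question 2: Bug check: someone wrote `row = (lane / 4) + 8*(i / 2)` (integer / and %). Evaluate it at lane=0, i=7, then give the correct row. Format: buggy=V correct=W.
buggy=24 correct=8

`(lane / 4) + 8*(i / 2)`[0,7]->24
lane 0->0/4=0, 0 mod 4=0
i=7  r:0+8->8  c:2·0+1+8->9
row: 24 vs 8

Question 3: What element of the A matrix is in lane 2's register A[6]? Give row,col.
8,12

lane 2: g=0 (2/4), t=2 (2%4)
i=6: r=0+8=8, c=2*2+0+8=12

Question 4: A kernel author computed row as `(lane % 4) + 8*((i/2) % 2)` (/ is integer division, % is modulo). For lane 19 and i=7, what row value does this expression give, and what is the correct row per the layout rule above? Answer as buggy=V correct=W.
`(lane % 4) + 8*((i/2) % 2)`[19,7]->11
lane 19->19/4=4, 19 mod 4=3
i=7  r:4+8->12  c:2·3+1+8->15
row: 11 vs 12

buggy=11 correct=12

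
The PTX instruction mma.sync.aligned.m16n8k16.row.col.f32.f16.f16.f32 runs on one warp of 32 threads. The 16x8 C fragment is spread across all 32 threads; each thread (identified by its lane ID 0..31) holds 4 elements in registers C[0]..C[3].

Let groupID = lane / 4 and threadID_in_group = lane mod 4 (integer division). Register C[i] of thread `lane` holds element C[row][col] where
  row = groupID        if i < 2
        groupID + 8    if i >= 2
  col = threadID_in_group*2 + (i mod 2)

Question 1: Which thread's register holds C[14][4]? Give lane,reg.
26,2

r:14=>grp=6,rB=1  c:4=>tig=2,lo=0
L=6*4+2=26  i=1*2+0=2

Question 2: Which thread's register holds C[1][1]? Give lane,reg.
r:1=>grp=1,rB=0  c:1=>tig=0,lo=1
L=1*4+0=4  i=0*2+1=1

4,1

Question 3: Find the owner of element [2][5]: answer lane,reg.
r=2->g=2,rb=0  c=5->t=2,b0=1
L=2*4+2=10  i=0*2+1=1

10,1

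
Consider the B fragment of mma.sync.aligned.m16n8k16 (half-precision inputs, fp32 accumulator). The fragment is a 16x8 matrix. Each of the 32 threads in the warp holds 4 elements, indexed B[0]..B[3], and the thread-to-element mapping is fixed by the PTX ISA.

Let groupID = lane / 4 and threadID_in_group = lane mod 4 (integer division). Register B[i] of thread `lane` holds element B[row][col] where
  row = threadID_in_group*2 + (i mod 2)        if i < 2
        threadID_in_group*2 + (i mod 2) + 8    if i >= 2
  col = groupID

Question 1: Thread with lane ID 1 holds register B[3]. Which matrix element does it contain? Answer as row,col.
lane 1: gid=0 (1/4), tid=1 (1%4)
i=3: r=1*2+1+8=11, c=gid=0

11,0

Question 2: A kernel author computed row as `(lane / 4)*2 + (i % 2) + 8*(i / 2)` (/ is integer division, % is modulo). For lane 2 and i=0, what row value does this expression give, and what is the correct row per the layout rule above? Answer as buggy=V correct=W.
buggy=0 correct=4

`(lane / 4)*2 + (i % 2) + 8*(i / 2)`[2,0]=>0
L=2=>grp=2>>2=0, tig=2&3=2
[0]=>row 2·2+0+0=4  col grp=0
row: 0 vs 4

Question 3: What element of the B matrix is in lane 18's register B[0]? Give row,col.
lane 18: g=4 (18/4), t=2 (18%4)
i=0: r=2*2+0+0=4, c=g=4

4,4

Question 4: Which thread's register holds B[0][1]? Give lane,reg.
4,0

c: 1->gid=1  r: 0->r8=0,tid=0,i&1=0
L=1*4+0=4  i=0*2+0=0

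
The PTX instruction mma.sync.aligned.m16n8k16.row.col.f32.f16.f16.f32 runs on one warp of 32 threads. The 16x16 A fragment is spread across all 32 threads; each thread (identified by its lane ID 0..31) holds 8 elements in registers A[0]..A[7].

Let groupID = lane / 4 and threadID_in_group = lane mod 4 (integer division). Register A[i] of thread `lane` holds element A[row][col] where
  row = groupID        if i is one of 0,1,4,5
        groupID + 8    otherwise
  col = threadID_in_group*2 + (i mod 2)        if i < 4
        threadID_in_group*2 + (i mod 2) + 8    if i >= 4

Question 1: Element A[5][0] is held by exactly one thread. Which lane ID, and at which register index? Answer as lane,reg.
r=5⇒gr=5,Rb=0  c=0⇒Cb=0,th=0,odd=0
L=5*4+0=20  i=0*4+0*2+0=0

20,0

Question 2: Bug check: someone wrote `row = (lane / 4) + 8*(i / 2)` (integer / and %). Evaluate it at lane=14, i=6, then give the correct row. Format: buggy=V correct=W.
`(lane / 4) + 8*(i / 2)`[14,6]→27
L=14→G=14>>2=3, T=14&3=2
[6]→row 3+8=11  col 2·2+0+8=12
row: 27 vs 11

buggy=27 correct=11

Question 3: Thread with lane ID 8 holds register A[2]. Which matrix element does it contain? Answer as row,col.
10,0

8: G=2,T=0
[2] (2+8,0*2+0+0) = (10,0)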